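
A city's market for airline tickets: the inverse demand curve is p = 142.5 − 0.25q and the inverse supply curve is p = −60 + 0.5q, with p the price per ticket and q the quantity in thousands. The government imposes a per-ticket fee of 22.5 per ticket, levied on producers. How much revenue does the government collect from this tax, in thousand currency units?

Tax revenue = 5400 thousand.

Rewrite in direct form: qd = 570 − 4p and qs = 2p + 120.
Without the tax, 570 − 4p = 2p + 120 gives 6p = 450, so p* = 75 and q* = 270.
With the tax collected from producers, supply shifts: qs = 2(p − 22.5) + 120.
New equilibrium: buyers pay 82.5, producers receive 60, q = 240. (Wedge: pb − ps = 22.5.)
Revenue = t · Q = 22.5 · 240 = 5400.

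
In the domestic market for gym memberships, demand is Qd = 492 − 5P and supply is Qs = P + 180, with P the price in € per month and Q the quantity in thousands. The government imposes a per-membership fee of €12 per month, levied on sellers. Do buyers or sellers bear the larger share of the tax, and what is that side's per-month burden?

Before the tax: set 492 − 5P = P + 180 → P* = €52, Q* = 232.
With the tax collected from sellers, supply shifts: Qs = (P − 12) + 180.
Solving gives Q = 222 with buyers paying €54 and sellers receiving €42 (the €12 wedge).
Per-month burden: buyers €2, sellers €10.
Sellers take the larger share because supply is less price-elastic here (demand slope 5 vs supply slope 1).
The less price-elastic side of the market bears the larger share of a per-unit tax.

Sellers bear the larger share: €10 per month.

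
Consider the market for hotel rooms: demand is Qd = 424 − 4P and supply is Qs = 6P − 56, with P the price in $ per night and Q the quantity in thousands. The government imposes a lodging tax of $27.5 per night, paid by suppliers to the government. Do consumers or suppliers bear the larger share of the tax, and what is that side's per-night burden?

Without the tax, 424 − 4P = 6P − 56 gives 10P = 480, so P* = $48 and Q* = 232.
With the tax collected from suppliers, supply shifts: Qs = 6(P − 27.5) − 56.
Solving gives Q = 166 with consumers paying $64.5 and suppliers receiving $37 (the $27.5 wedge).
Per-night burden: consumers $16.5, suppliers $11.
Consumers take the larger share because demand is less price-elastic here (demand slope 4 vs supply slope 6).
The less price-elastic side of the market bears the larger share of a per-unit tax.

Consumers bear the larger share: $16.5 per night.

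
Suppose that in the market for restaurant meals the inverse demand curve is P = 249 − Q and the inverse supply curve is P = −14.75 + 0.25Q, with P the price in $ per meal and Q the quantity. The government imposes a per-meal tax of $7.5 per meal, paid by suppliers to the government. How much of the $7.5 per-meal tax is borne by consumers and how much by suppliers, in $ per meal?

Inverting to Q(P) form: Qd = 249 − P; Qs = 4P + 59.
Without the tax, 249 − P = 4P + 59 gives 5P = 190, so P* = $38 and Q* = 211.
With the tax collected from suppliers, supply shifts: Qs = 4(P − 7.5) + 59.
New equilibrium: consumers pay $44, suppliers receive $36.5, Q = 205. (Wedge: Pb − Ps = 7.5.)
Burden on consumers: $6; on suppliers: $1.5. (They sum to $7.5.)

Consumers bear $6 per meal; suppliers bear $1.5 per meal.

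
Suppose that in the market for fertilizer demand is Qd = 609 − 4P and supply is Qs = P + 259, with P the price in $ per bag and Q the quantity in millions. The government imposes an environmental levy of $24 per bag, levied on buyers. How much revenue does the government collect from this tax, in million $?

Tax revenue = $7435.2 million.

Before the tax: set 609 − 4P = P + 259 → P* = $70, Q* = 329.
With the tax collected from buyers, demand (in seller-price terms) shifts: Qd = 609 − 4(P + 24).
Solving gives Q = 309.8 with buyers paying $74.8 and suppliers receiving $50.8 (the $24 wedge).
Revenue = t · Q = 24 · 309.8 = $7435.2.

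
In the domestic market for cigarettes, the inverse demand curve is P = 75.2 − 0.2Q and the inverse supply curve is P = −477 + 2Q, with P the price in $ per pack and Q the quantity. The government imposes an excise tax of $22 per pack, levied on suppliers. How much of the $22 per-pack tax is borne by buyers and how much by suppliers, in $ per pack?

Buyers bear $2 per pack; suppliers bear $20 per pack.

Rewrite in direct form: Qd = 376 − 5P and Qs = 0.5P + 238.5.
Before the tax: set 376 − 5P = 0.5P + 238.5 → P* = $25, Q* = 251.
With the tax collected from suppliers, supply shifts: Qs = 0.5(P − 22) + 238.5.
New equilibrium: buyers pay $27, suppliers receive $5, Q = 241. (Wedge: Pb − Ps = 22.)
Burden on buyers: $2; on suppliers: $20. (They sum to $22.)
The less price-elastic side of the market bears the larger share of a per-unit tax.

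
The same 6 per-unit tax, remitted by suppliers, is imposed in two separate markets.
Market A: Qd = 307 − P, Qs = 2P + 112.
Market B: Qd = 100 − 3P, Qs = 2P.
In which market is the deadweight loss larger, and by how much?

Market B, by 9.6.

Market A: pre-tax P* = 65, Q* = 242; post-tax Q = 238; deadweight loss = 12.
Market B: pre-tax P* = 20, Q* = 40; post-tax Q = 32.8; deadweight loss = 21.6.
Difference: 12 vs 21.6 → market B is larger by 9.6.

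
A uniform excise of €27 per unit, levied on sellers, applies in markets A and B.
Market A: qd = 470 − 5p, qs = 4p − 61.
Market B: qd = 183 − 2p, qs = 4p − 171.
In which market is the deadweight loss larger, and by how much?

Market A: pre-tax p* = €59, q* = 175; post-tax q = 115; deadweight loss = €810.
Market B: pre-tax p* = €59, q* = 65; post-tax q = 29; deadweight loss = €486.
Difference: €810 vs €486 → market A is larger by €324.

Market A, by €324.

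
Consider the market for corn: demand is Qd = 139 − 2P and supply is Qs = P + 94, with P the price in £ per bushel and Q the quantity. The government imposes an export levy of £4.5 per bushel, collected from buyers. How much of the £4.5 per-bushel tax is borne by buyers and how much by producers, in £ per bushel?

Before the tax: set 139 − 2P = P + 94 → P* = £15, Q* = 109.
With the tax collected from buyers, demand (in seller-price terms) shifts: Qd = 139 − 2(P + 4.5).
Solving gives Q = 106 with buyers paying £16.5 and producers receiving £12 (the £4.5 wedge).
Burden on buyers: £1.5; on producers: £3. (They sum to £4.5.)
The less price-elastic side of the market bears the larger share of a per-unit tax.

Buyers bear £1.5 per bushel; producers bear £3 per bushel.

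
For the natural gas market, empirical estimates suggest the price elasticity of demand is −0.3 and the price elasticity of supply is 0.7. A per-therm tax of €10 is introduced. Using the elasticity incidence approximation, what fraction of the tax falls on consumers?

Incidence ratio: consumers' share ≈ εs / (εs + |εd|) = 0.7 / (0.7 + 0.3) = 0.7.
Supply is the more elastic side, so consumers bear the larger share.

Consumers' share ≈ 0.7.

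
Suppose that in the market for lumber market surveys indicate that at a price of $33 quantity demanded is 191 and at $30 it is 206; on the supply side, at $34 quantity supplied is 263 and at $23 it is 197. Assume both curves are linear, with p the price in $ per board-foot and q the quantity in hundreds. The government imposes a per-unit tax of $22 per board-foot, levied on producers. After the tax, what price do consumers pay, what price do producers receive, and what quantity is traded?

Demand slope: (206 − 191)/(30 − 33) = -5, so qd = 356 − 5p.
Supply slope: (197 − 263)/(23 − 34) = 6, so qs = 6p + 59.
Before the tax: set 356 − 5p = 6p + 59 → p* = $27, q* = 221.
With the tax collected from producers, supply shifts: qs = 6(p − 22) + 59.
New equilibrium: consumers pay $39, producers receive $17, q = 161. (Wedge: pb − ps = 22.)
The less price-elastic side of the market bears the larger share of a per-unit tax.

Consumers pay $39; producers receive $17; quantity = 161.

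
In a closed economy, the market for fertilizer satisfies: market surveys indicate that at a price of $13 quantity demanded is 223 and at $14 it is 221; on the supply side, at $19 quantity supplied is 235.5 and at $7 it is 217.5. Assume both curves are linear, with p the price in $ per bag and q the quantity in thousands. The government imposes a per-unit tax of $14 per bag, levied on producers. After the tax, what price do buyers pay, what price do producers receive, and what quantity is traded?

Demand slope: (221 − 223)/(14 − 13) = -2, so qd = 249 − 2p.
Supply slope: (217.5 − 235.5)/(7 − 19) = 1.5, so qs = 1.5p + 207.
Before the tax: set 249 − 2p = 1.5p + 207 → p* = $12, q* = 225.
With the tax collected from producers, supply shifts: qs = 1.5(p − 14) + 207.
New equilibrium: buyers pay $18, producers receive $4, q = 213. (Wedge: pb − ps = 14.)
The less price-elastic side of the market bears the larger share of a per-unit tax.

Buyers pay $18; producers receive $4; quantity = 213.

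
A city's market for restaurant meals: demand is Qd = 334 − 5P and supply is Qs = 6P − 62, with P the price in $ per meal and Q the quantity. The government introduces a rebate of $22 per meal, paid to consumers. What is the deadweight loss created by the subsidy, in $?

Before the subsidy: set 334 − 5P = 6P − 62 → P* = $36, Q* = 154.
With a per-unit subsidy paid to consumers, each effectively pays P − 22, so demand becomes Qd = 334 − 5(P − 22).
New equilibrium: consumers pay $24, producers receive $46, Q = 214. (Wedge: Pb − Ps = −22.)
Quantity rises by |ΔQ| = |154 − 214| = 60.
DWL = ½ · t · |ΔQ| = ½ · 22 · 60 = $660.

Deadweight loss = $660.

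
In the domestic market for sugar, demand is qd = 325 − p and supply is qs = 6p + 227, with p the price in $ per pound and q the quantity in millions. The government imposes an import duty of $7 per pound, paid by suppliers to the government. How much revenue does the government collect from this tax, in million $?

Tax revenue = $2135 million.

Without the tax, 325 − p = 6p + 227 gives 7p = 98, so p* = $14 and q* = 311.
With the tax collected from suppliers, supply shifts: qs = 6(p − 7) + 227.
Solving gives q = 305 with consumers paying $20 and suppliers receiving $13 (the $7 wedge).
Revenue = t · Q = 7 · 305 = $2135.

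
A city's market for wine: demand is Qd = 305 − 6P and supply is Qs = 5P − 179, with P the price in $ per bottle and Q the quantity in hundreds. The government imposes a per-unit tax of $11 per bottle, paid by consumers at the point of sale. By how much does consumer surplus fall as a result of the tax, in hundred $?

Before the tax: set 305 − 6P = 5P − 179 → P* = $44, Q* = 41.
With the tax collected from consumers, demand (in seller-price terms) shifts: Qd = 305 − 6(P + 11).
New equilibrium: consumers pay $49, sellers receive $38, Q = 11. (Wedge: Pb − Ps = 11.)
ΔCS is the trapezoid between Q = 11 and Q = 41 of height $5: ½ · (41 + 11) · 5 = $130.

Consumer surplus falls by $130 hundred.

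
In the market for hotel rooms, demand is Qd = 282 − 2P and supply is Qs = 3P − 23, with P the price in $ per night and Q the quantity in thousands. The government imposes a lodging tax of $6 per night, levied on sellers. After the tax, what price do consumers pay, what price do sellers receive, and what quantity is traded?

Consumers pay $64.6; sellers receive $58.6; quantity = 152.8.

Before the tax: set 282 − 2P = 3P − 23 → P* = $61, Q* = 160.
With the tax collected from sellers, supply shifts: Qs = 3(P − 6) − 23.
New equilibrium: consumers pay $64.6, sellers receive $58.6, Q = 152.8. (Wedge: Pb − Ps = 6.)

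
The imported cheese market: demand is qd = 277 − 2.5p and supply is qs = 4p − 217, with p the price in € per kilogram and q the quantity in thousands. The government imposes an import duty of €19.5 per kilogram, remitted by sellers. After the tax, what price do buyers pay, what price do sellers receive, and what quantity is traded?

Without the tax, 277 − 2.5p = 4p − 217 gives 6.5p = 494, so p* = €76 and q* = 87.
With the tax collected from sellers, supply shifts: qs = 4(p − 19.5) − 217.
New equilibrium: buyers pay €88, sellers receive €68.5, q = 57. (Wedge: pb − ps = 19.5.)
The less price-elastic side of the market bears the larger share of a per-unit tax.

Buyers pay €88; sellers receive €68.5; quantity = 57.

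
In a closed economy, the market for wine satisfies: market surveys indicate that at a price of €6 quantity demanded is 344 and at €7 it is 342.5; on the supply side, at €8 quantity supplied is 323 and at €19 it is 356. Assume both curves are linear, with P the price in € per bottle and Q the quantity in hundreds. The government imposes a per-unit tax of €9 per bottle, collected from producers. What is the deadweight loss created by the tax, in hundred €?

Deadweight loss = €40.5 hundred.

Demand slope: (342.5 − 344)/(7 − 6) = -1.5, so Qd = 353 − 1.5P.
Supply slope: (356 − 323)/(19 − 8) = 3, so Qs = 3P + 299.
Without the tax, 353 − 1.5P = 3P + 299 gives 4.5P = 54, so P* = €12 and Q* = 335.
With the tax collected from producers, supply shifts: Qs = 3(P − 9) + 299.
Solving gives Q = 326 with buyers paying €18 and producers receiving €9 (the €9 wedge).
Quantity falls by |ΔQ| = |335 − 326| = 9.
DWL = ½ · t · |ΔQ| = ½ · 9 · 9 = €40.5.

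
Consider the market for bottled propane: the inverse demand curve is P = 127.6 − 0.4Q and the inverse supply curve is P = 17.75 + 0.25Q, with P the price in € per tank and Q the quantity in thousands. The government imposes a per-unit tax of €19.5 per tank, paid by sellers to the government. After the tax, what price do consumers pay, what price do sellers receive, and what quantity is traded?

Consumers pay €72; sellers receive €52.5; quantity = 139.

Inverting to Q(P) form: Qd = 319 − 2.5P; Qs = 4P − 71.
Without the tax, 319 − 2.5P = 4P − 71 gives 6.5P = 390, so P* = €60 and Q* = 169.
With the tax collected from sellers, supply shifts: Qs = 4(P − 19.5) − 71.
Solving gives Q = 139 with consumers paying €72 and sellers receiving €52.5 (the €19.5 wedge).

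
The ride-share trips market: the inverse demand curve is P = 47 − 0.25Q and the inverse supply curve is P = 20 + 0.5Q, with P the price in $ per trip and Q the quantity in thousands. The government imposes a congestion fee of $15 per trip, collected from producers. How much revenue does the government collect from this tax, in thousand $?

Tax revenue = $240 thousand.

Inverting to Q(P) form: Qd = 188 − 4P; Qs = 2P − 40.
Before the tax: set 188 − 4P = 2P − 40 → P* = $38, Q* = 36.
With the tax collected from producers, supply shifts: Qs = 2(P − 15) − 40.
New equilibrium: consumers pay $43, producers receive $28, Q = 16. (Wedge: Pb − Ps = 15.)
Revenue = t · Q = 15 · 16 = $240.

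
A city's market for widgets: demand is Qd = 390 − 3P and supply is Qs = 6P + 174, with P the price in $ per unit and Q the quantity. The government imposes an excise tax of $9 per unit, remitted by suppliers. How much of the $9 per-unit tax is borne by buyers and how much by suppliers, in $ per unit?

Before the tax: set 390 − 3P = 6P + 174 → P* = $24, Q* = 318.
With the tax collected from suppliers, supply shifts: Qs = 6(P − 9) + 174.
New equilibrium: buyers pay $30, suppliers receive $21, Q = 300. (Wedge: Pb − Ps = 9.)
Burden on buyers: $6; on suppliers: $3. (They sum to $9.)

Buyers bear $6 per unit; suppliers bear $3 per unit.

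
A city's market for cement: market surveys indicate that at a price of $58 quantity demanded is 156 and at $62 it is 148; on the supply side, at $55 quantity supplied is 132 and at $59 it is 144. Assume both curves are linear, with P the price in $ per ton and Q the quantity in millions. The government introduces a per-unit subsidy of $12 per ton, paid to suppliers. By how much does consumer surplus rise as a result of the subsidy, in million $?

Demand slope: (148 − 156)/(62 − 58) = -2, so Qd = 272 − 2P.
Supply slope: (144 − 132)/(59 − 55) = 3, so Qs = 3P − 33.
Without the subsidy, 272 − 2P = 3P − 33 gives 5P = 305, so P* = $61 and Q* = 150.
With a per-unit subsidy paid to suppliers, each receives P + 12 per unit sold, so supply becomes Qs = 3(P + 12) − 33.
Solving gives Q = 164.4 with buyers paying $53.8 and suppliers receiving $65.8 (the $12 wedge).
ΔCS is the trapezoid between Q = 164.4 and Q = 150 of height $7.2: ½ · (150 + 164.4) · 7.2 = $1131.84.

Consumer surplus rises by $1131.84 million.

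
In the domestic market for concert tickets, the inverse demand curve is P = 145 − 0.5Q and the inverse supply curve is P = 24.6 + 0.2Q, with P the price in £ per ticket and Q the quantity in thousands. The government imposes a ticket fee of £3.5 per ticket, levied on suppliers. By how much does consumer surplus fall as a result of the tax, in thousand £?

Rewrite in direct form: Qd = 290 − 2P and Qs = 5P − 123.
Before the tax: set 290 − 2P = 5P − 123 → P* = £59, Q* = 172.
With the tax collected from suppliers, supply shifts: Qs = 5(P − 3.5) − 123.
New equilibrium: buyers pay £61.5, suppliers receive £58, Q = 167. (Wedge: Pb − Ps = 3.5.)
ΔCS is the trapezoid between Q = 167 and Q = 172 of height £2.5: ½ · (172 + 167) · 2.5 = £423.75.

Consumer surplus falls by £423.75 thousand.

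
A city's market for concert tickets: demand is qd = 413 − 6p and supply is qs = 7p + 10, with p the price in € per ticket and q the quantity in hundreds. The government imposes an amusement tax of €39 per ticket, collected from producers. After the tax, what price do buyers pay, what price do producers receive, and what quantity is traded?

Buyers pay €52; producers receive €13; quantity = 101.

Without the tax, 413 − 6p = 7p + 10 gives 13p = 403, so p* = €31 and q* = 227.
With the tax collected from producers, supply shifts: qs = 7(p − 39) + 10.
Solving gives q = 101 with buyers paying €52 and producers receiving €13 (the €39 wedge).
The less price-elastic side of the market bears the larger share of a per-unit tax.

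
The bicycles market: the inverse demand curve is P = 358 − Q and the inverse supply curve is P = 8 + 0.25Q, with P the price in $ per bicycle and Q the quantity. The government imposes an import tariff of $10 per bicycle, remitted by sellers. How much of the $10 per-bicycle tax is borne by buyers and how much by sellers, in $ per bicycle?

Buyers bear $8 per bicycle; sellers bear $2 per bicycle.

Rewrite in direct form: Qd = 358 − P and Qs = 4P − 32.
Before the tax: set 358 − P = 4P − 32 → P* = $78, Q* = 280.
With the tax collected from sellers, supply shifts: Qs = 4(P − 10) − 32.
New equilibrium: buyers pay $86, sellers receive $76, Q = 272. (Wedge: Pb − Ps = 10.)
Burden on buyers: $8; on sellers: $2. (They sum to $10.)
The less price-elastic side of the market bears the larger share of a per-unit tax.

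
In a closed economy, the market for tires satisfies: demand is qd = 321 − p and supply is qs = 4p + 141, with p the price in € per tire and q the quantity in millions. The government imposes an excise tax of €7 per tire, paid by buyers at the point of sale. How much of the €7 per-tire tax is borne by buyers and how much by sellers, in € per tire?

Before the tax: set 321 − p = 4p + 141 → p* = €36, q* = 285.
With the tax collected from buyers, demand (in seller-price terms) shifts: qd = 321 − (p + 7).
New equilibrium: buyers pay €41.6, sellers receive €34.6, q = 279.4. (Wedge: pb − ps = 7.)
Burden on buyers: €5.6; on sellers: €1.4. (They sum to €7.)
The less price-elastic side of the market bears the larger share of a per-unit tax.

Buyers bear €5.6 per tire; sellers bear €1.4 per tire.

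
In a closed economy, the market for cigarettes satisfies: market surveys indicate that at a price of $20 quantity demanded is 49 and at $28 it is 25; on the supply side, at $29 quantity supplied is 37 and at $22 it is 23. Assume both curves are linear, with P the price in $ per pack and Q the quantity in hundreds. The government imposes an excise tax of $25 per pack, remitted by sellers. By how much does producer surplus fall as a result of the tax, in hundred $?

Demand slope: (25 − 49)/(28 − 20) = -3, so Qd = 109 − 3P.
Supply slope: (23 − 37)/(22 − 29) = 2, so Qs = 2P − 21.
Without the tax, 109 − 3P = 2P − 21 gives 5P = 130, so P* = $26 and Q* = 31.
With the tax collected from sellers, supply shifts: Qs = 2(P − 25) − 21.
Solving gives Q = 1 with consumers paying $36 and sellers receiving $11 (the $25 wedge).
ΔPS is the trapezoid between Q = 1 and Q = 31 of height $15: ½ · (31 + 1) · 15 = $240.

Producer surplus falls by $240 hundred.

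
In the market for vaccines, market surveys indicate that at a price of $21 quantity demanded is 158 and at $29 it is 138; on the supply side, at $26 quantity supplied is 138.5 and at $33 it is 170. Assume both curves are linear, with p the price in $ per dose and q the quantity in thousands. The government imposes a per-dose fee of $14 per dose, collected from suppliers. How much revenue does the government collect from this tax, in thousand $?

Tax revenue = $1687 thousand.

Demand slope: (138 − 158)/(29 − 21) = -2.5, so qd = 210.5 − 2.5p.
Supply slope: (170 − 138.5)/(33 − 26) = 4.5, so qs = 4.5p + 21.5.
Without the tax, 210.5 − 2.5p = 4.5p + 21.5 gives 7p = 189, so p* = $27 and q* = 143.
With the tax collected from suppliers, supply shifts: qs = 4.5(p − 14) + 21.5.
New equilibrium: buyers pay $36, suppliers receive $22, q = 120.5. (Wedge: pb − ps = 14.)
Revenue = t · Q = 14 · 120.5 = $1687.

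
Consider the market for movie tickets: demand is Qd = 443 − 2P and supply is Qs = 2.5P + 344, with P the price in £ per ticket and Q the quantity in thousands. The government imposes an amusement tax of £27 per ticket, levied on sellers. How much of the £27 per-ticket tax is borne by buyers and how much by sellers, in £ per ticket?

Before the tax: set 443 − 2P = 2.5P + 344 → P* = £22, Q* = 399.
With the tax collected from sellers, supply shifts: Qs = 2.5(P − 27) + 344.
New equilibrium: buyers pay £37, sellers receive £10, Q = 369. (Wedge: Pb − Ps = 27.)
Burden on buyers: £15; on sellers: £12. (They sum to £27.)
The less price-elastic side of the market bears the larger share of a per-unit tax.

Buyers bear £15 per ticket; sellers bear £12 per ticket.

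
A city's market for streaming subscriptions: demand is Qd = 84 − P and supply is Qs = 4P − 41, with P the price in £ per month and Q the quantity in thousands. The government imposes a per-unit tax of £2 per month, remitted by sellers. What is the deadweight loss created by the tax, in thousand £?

Without the tax, 84 − P = 4P − 41 gives 5P = 125, so P* = £25 and Q* = 59.
With the tax collected from sellers, supply shifts: Qs = 4(P − 2) − 41.
Solving gives Q = 57.4 with buyers paying £26.6 and sellers receiving £24.6 (the £2 wedge).
Quantity falls by |ΔQ| = |59 − 57.4| = 1.6.
DWL = ½ · t · |ΔQ| = ½ · 2 · 1.6 = £1.6.

Deadweight loss = £1.6 thousand.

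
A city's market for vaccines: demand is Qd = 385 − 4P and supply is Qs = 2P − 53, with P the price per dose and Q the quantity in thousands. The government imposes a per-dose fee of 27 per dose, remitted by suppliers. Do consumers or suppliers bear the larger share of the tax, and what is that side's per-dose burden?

Before the tax: set 385 − 4P = 2P − 53 → P* = 73, Q* = 93.
With the tax collected from suppliers, supply shifts: Qs = 2(P − 27) − 53.
New equilibrium: consumers pay 82, suppliers receive 55, Q = 57. (Wedge: Pb − Ps = 27.)
Per-dose burden: consumers 9, suppliers 18.
Suppliers take the larger share because supply is less price-elastic here (demand slope 4 vs supply slope 2).
The less price-elastic side of the market bears the larger share of a per-unit tax.

Suppliers bear the larger share: 18 per dose.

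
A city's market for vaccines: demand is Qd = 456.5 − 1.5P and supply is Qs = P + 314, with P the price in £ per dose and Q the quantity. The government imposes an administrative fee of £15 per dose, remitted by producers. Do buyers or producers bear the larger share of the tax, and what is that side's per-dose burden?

Without the tax, 456.5 − 1.5P = P + 314 gives 2.5P = 142.5, so P* = £57 and Q* = 371.
With the tax collected from producers, supply shifts: Qs = (P − 15) + 314.
Solving gives Q = 362 with buyers paying £63 and producers receiving £48 (the £15 wedge).
Per-dose burden: buyers £6, producers £9.
Producers take the larger share because supply is less price-elastic here (demand slope 1.5 vs supply slope 1).
The less price-elastic side of the market bears the larger share of a per-unit tax.

Producers bear the larger share: £9 per dose.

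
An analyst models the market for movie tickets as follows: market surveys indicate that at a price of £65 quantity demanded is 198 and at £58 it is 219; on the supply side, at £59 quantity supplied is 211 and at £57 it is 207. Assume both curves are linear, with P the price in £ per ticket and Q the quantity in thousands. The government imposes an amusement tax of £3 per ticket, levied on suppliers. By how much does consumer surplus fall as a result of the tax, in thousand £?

Demand slope: (219 − 198)/(58 − 65) = -3, so Qd = 393 − 3P.
Supply slope: (207 − 211)/(57 − 59) = 2, so Qs = 2P + 93.
Without the tax, 393 − 3P = 2P + 93 gives 5P = 300, so P* = £60 and Q* = 213.
With the tax collected from suppliers, supply shifts: Qs = 2(P − 3) + 93.
New equilibrium: buyers pay £61.2, suppliers receive £58.2, Q = 209.4. (Wedge: Pb − Ps = 3.)
ΔCS is the trapezoid between Q = 209.4 and Q = 213 of height £1.2: ½ · (213 + 209.4) · 1.2 = £253.44.

Consumer surplus falls by £253.44 thousand.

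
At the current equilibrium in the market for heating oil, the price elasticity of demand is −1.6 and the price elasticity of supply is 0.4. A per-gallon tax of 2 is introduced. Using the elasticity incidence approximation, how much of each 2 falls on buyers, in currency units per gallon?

Buyers bear ≈ 0.4 per gallon.

Incidence ratio: buyers' share ≈ εs / (εs + |εd|) = 0.4 / (0.4 + 1.6) = 0.2.
So buyers bear ≈ 0.2 × 2 = 0.4; sellers bear 1.6.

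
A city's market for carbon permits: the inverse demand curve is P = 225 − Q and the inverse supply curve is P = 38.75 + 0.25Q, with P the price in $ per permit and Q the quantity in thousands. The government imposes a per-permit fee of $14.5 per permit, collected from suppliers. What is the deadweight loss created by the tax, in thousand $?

Rewrite in direct form: Qd = 225 − P and Qs = 4P − 155.
Before the tax: set 225 − P = 4P − 155 → P* = $76, Q* = 149.
With the tax collected from suppliers, supply shifts: Qs = 4(P − 14.5) − 155.
Solving gives Q = 137.4 with buyers paying $87.6 and suppliers receiving $73.1 (the $14.5 wedge).
Quantity falls by |ΔQ| = |149 − 137.4| = 11.6.
DWL = ½ · t · |ΔQ| = ½ · 14.5 · 11.6 = $84.1.

Deadweight loss = $84.1 thousand.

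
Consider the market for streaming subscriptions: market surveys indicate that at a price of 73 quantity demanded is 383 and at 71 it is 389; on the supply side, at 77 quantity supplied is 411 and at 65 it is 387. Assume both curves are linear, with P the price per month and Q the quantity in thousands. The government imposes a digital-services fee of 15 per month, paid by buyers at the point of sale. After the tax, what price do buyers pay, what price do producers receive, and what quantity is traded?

Buyers pay 75; producers receive 60; quantity = 377.

Demand slope: (389 − 383)/(71 − 73) = -3, so Qd = 602 − 3P.
Supply slope: (387 − 411)/(65 − 77) = 2, so Qs = 2P + 257.
Without the tax, 602 − 3P = 2P + 257 gives 5P = 345, so P* = 69 and Q* = 395.
With the tax collected from buyers, demand (in seller-price terms) shifts: Qd = 602 − 3(P + 15).
New equilibrium: buyers pay 75, producers receive 60, Q = 377. (Wedge: Pb − Ps = 15.)
The less price-elastic side of the market bears the larger share of a per-unit tax.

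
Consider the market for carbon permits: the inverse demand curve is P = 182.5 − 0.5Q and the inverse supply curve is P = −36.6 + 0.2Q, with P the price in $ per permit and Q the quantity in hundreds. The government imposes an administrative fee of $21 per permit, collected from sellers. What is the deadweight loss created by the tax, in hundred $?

Deadweight loss = $315 hundred.

Inverting to Q(P) form: Qd = 365 − 2P; Qs = 5P + 183.
Before the tax: set 365 − 2P = 5P + 183 → P* = $26, Q* = 313.
With the tax collected from sellers, supply shifts: Qs = 5(P − 21) + 183.
Solving gives Q = 283 with consumers paying $41 and sellers receiving $20 (the $21 wedge).
Quantity falls by |ΔQ| = |313 − 283| = 30.
DWL = ½ · t · |ΔQ| = ½ · 21 · 30 = $315.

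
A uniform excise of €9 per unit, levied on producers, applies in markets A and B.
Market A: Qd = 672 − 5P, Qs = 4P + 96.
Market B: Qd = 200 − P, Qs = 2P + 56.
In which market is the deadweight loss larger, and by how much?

Market A: pre-tax P* = €64, Q* = 352; post-tax Q = 332; deadweight loss = €90.
Market B: pre-tax P* = €48, Q* = 152; post-tax Q = 146; deadweight loss = €27.
Difference: €90 vs €27 → market A is larger by €63.

Market A, by €63.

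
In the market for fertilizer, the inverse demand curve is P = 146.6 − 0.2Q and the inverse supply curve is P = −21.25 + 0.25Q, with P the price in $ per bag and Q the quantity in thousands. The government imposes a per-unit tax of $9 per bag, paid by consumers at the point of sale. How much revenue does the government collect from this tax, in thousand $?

Tax revenue = $3177 thousand.

Rewrite in direct form: Qd = 733 − 5P and Qs = 4P + 85.
Before the tax: set 733 − 5P = 4P + 85 → P* = $72, Q* = 373.
With the tax collected from consumers, demand (in seller-price terms) shifts: Qd = 733 − 5(P + 9).
Solving gives Q = 353 with consumers paying $76 and sellers receiving $67 (the $9 wedge).
Revenue = t · Q = 9 · 353 = $3177.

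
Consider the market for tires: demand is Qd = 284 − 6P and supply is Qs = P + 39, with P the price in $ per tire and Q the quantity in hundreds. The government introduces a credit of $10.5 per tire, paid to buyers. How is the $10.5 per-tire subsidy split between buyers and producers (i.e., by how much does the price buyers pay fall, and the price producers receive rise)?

Without the subsidy, 284 − 6P = P + 39 gives 7P = 245, so P* = $35 and Q* = 74.
With a per-unit subsidy paid to buyers, each effectively pays P − 10.5, so demand becomes Qd = 284 − 6(P − 10.5).
Solving gives Q = 83 with buyers paying $33.5 and producers receiving $44 (the $10.5 wedge).
Gain to buyers: $1.5; to producers: $9. (They sum to $10.5.)

Buyers gain $1.5 per tire; producers gain $9 per tire.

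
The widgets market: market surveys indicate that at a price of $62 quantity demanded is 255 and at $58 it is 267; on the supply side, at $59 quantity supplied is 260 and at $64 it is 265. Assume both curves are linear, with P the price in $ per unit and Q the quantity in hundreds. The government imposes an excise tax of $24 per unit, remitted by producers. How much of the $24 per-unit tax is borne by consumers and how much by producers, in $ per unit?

Consumers bear $6 per unit; producers bear $18 per unit.

Demand slope: (267 − 255)/(58 − 62) = -3, so Qd = 441 − 3P.
Supply slope: (265 − 260)/(64 − 59) = 1, so Qs = P + 201.
Without the tax, 441 − 3P = P + 201 gives 4P = 240, so P* = $60 and Q* = 261.
With the tax collected from producers, supply shifts: Qs = (P − 24) + 201.
New equilibrium: consumers pay $66, producers receive $42, Q = 243. (Wedge: Pb − Ps = 24.)
Burden on consumers: $6; on producers: $18. (They sum to $24.)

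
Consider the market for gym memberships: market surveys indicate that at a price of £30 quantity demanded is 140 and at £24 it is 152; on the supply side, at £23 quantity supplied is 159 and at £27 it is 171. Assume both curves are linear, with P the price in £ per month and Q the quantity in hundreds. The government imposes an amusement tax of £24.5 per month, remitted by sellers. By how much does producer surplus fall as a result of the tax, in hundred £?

Producer surplus falls by £1384.74 hundred.

Demand slope: (152 − 140)/(24 − 30) = -2, so Qd = 200 − 2P.
Supply slope: (171 − 159)/(27 − 23) = 3, so Qs = 3P + 90.
Before the tax: set 200 − 2P = 3P + 90 → P* = £22, Q* = 156.
With the tax collected from sellers, supply shifts: Qs = 3(P − 24.5) + 90.
New equilibrium: consumers pay £36.7, sellers receive £12.2, Q = 126.6. (Wedge: Pb − Ps = 24.5.)
ΔPS is the trapezoid between Q = 126.6 and Q = 156 of height £9.8: ½ · (156 + 126.6) · 9.8 = £1384.74.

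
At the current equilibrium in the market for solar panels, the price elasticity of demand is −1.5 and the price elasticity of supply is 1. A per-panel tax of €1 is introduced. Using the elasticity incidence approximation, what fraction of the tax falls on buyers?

Buyers' share ≈ 0.4.

Incidence ratio: buyers' share ≈ εs / (εs + |εd|) = 1 / (1 + 1.5) = 0.4.
Supply is the less elastic side, so buyers bear the smaller share.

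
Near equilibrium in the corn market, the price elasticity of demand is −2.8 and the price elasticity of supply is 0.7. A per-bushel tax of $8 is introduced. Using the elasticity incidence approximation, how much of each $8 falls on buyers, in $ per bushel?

Buyers bear ≈ $1.6 per bushel.

Incidence ratio: buyers' share ≈ εs / (εs + |εd|) = 0.7 / (0.7 + 2.8) = 0.2.
So buyers bear ≈ 0.2 × $8 = $1.6; producers bear $6.4.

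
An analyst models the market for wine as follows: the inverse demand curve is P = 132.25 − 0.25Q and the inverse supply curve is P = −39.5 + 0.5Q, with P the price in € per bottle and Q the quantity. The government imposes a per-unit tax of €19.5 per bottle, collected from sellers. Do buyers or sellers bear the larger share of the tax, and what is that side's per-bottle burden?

Sellers bear the larger share: €13 per bottle.

Rewrite in direct form: Qd = 529 − 4P and Qs = 2P + 79.
Before the tax: set 529 − 4P = 2P + 79 → P* = €75, Q* = 229.
With the tax collected from sellers, supply shifts: Qs = 2(P − 19.5) + 79.
Solving gives Q = 203 with buyers paying €81.5 and sellers receiving €62 (the €19.5 wedge).
Per-bottle burden: buyers €6.5, sellers €13.
Sellers take the larger share because supply is less price-elastic here (demand slope 4 vs supply slope 2).
The less price-elastic side of the market bears the larger share of a per-unit tax.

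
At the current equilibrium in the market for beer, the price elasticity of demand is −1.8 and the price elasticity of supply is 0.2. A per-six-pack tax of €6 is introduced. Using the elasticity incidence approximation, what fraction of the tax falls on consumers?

Incidence ratio: consumers' share ≈ εs / (εs + |εd|) = 0.2 / (0.2 + 1.8) = 0.1.
Supply is the less elastic side, so consumers bear the smaller share.

Consumers' share ≈ 0.1.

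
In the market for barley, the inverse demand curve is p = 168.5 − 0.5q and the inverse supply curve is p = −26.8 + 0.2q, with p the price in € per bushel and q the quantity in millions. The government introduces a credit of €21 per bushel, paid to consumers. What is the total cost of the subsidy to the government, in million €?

Government outlay = €6489 million.

Inverting to q(p) form: qd = 337 − 2p; qs = 5p + 134.
Before the subsidy: set 337 − 2p = 5p + 134 → p* = €29, q* = 279.
With a per-unit subsidy paid to consumers, each effectively pays p − 21, so demand becomes qd = 337 − 2(p − 21).
Solving gives q = 309 with consumers paying €14 and producers receiving €35 (the €21 wedge).
Outlay = t · Q = 21 · 309 = €6489.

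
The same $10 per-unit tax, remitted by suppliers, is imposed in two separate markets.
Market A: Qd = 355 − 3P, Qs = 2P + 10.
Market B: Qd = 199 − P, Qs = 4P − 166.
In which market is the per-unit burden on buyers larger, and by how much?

Market B, by $4.

Market A: pre-tax P* = $69, Q* = 148; post-tax Q = 136; per-unit burden on buyers = $4.
Market B: pre-tax P* = $73, Q* = 126; post-tax Q = 118; per-unit burden on buyers = $8.
Difference: $4 vs $8 → market B is larger by $4.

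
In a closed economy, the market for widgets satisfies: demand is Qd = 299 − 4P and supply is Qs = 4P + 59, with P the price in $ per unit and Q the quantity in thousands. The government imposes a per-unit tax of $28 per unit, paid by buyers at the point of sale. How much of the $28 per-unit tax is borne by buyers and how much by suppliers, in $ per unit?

Before the tax: set 299 − 4P = 4P + 59 → P* = $30, Q* = 179.
With the tax collected from buyers, demand (in seller-price terms) shifts: Qd = 299 − 4(P + 28).
New equilibrium: buyers pay $44, suppliers receive $16, Q = 123. (Wedge: Pb − Ps = 28.)
Burden on buyers: $14; on suppliers: $14. (They sum to $28.)
The less price-elastic side of the market bears the larger share of a per-unit tax.

Buyers bear $14 per unit; suppliers bear $14 per unit.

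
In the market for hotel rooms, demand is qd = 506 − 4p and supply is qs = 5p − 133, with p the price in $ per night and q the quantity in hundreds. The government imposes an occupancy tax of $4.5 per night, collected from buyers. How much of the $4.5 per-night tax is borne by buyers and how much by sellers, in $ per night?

Before the tax: set 506 − 4p = 5p − 133 → p* = $71, q* = 222.
With the tax collected from buyers, demand (in seller-price terms) shifts: qd = 506 − 4(p + 4.5).
Solving gives q = 212 with buyers paying $73.5 and sellers receiving $69 (the $4.5 wedge).
Burden on buyers: $2.5; on sellers: $2. (They sum to $4.5.)
The less price-elastic side of the market bears the larger share of a per-unit tax.

Buyers bear $2.5 per night; sellers bear $2 per night.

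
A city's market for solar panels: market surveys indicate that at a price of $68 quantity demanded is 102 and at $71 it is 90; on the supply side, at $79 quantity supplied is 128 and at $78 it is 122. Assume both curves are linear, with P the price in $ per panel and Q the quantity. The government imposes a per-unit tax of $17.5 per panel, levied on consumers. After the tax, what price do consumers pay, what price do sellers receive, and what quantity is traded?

Consumers pay $82.5; sellers receive $65; quantity = 44.

Demand slope: (90 − 102)/(71 − 68) = -4, so Qd = 374 − 4P.
Supply slope: (122 − 128)/(78 − 79) = 6, so Qs = 6P − 346.
Without the tax, 374 − 4P = 6P − 346 gives 10P = 720, so P* = $72 and Q* = 86.
With the tax collected from consumers, demand (in seller-price terms) shifts: Qd = 374 − 4(P + 17.5).
New equilibrium: consumers pay $82.5, sellers receive $65, Q = 44. (Wedge: Pb − Ps = 17.5.)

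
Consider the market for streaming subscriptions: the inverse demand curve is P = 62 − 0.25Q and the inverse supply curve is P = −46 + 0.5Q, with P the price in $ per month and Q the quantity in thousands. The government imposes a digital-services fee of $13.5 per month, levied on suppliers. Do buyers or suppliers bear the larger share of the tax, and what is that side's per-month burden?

Inverting to Q(P) form: Qd = 248 − 4P; Qs = 2P + 92.
Without the tax, 248 − 4P = 2P + 92 gives 6P = 156, so P* = $26 and Q* = 144.
With the tax collected from suppliers, supply shifts: Qs = 2(P − 13.5) + 92.
Solving gives Q = 126 with buyers paying $30.5 and suppliers receiving $17 (the $13.5 wedge).
Per-month burden: buyers $4.5, suppliers $9.
Suppliers take the larger share because supply is less price-elastic here (demand slope 4 vs supply slope 2).

Suppliers bear the larger share: $9 per month.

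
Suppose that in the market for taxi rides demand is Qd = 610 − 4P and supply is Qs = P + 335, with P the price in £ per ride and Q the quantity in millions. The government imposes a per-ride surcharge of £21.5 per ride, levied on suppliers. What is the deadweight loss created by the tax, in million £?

Deadweight loss = £184.9 million.

Before the tax: set 610 − 4P = P + 335 → P* = £55, Q* = 390.
With the tax collected from suppliers, supply shifts: Qs = (P − 21.5) + 335.
Solving gives Q = 372.8 with consumers paying £59.3 and suppliers receiving £37.8 (the £21.5 wedge).
Quantity falls by |ΔQ| = |390 − 372.8| = 17.2.
DWL = ½ · t · |ΔQ| = ½ · 21.5 · 17.2 = £184.9.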